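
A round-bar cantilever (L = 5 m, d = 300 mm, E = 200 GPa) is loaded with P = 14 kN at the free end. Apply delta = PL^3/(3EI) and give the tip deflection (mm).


I = pi * d^4 / 64 = pi * 300^4 / 64 = 397607820.22 mm^4
L = 5000.0 mm, P = 14000.0 N, E = 200000.0 MPa
delta = P * L^3 / (3 * E * I)
= 14000.0 * 5000.0^3 / (3 * 200000.0 * 397607820.22)
= 7.3355 mm

7.3355 mm


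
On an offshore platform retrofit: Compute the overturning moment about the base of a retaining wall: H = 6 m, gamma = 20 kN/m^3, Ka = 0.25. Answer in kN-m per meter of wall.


Pa = 0.5 * Ka * gamma * H^2
= 0.5 * 0.25 * 20 * 6^2
= 90.0 kN/m
Arm = H / 3 = 6 / 3 = 2.0 m
Mo = Pa * arm = Pa * H / 3 = 90.0 * 6 / 3 = 180.0 kN-m/m

180.0 kN-m/m


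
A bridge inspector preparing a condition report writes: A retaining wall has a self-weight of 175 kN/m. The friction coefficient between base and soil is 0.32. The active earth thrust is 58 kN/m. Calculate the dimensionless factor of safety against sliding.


Resisting force = mu * W = 0.32 * 175 = 56.0 kN/m
FOS = Resisting / Driving = 56.0 / 58
= 0.9655 (dimensionless)

0.9655 (dimensionless)


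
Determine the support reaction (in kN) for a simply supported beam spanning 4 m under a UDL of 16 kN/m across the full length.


Total load = w * L = 16 * 4 = 64 kN
By symmetry, each reaction R = total / 2 = 64 / 2 = 32.0 kN

32.0 kN


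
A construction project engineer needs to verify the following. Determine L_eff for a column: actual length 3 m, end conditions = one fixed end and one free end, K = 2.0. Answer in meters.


L_eff = K * L
= 2.0 * 3
= 6.0 m

6.0 m


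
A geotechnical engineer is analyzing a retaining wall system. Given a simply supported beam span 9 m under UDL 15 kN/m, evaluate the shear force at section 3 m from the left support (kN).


R_A = w * L / 2 = 15 * 9 / 2 = 67.5 kN
V(x) = R_A - w * x = 67.5 - 15 * 3
= 22.5 kN

22.5 kN


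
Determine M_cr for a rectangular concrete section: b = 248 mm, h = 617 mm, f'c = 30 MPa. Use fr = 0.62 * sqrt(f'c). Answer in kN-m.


fr = 0.62 * sqrt(30) = 0.62 * 5.4772 = 3.3959 MPa
I = 248 * 617^3 / 12 = 4854292335.33 mm^4
y_t = 308.5 mm
M_cr = fr * I / y_t = 3.3959 * 4854292335.33 / 308.5 N-mm
= 53.4347 kN-m

53.4347 kN-m


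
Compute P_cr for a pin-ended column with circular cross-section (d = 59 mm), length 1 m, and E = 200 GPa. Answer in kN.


I = pi * d^4 / 64 = 594809.57 mm^4
L = 1000.0 mm
P_cr = pi^2 * E * I / L^2
= 9.8696 * 200000.0 * 594809.57 / 1000.0^2
= 1174107.02 N = 1174.107 kN

1174.107 kN


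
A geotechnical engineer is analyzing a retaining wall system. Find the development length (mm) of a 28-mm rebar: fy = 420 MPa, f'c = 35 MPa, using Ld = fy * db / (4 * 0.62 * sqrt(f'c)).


Ld = (fy * db) / (4 * 0.62 * sqrt(f'c))
= (420 * 28) / (4 * 0.62 * sqrt(35))
= 11760 / 14.6719
= 801.53 mm

801.53 mm


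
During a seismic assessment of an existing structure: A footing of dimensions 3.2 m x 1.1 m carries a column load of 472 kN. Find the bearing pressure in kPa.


A = 3.2 * 1.1 = 3.52 m^2
q = P / A = 472 / 3.52
= 134.0909 kPa

134.0909 kPa


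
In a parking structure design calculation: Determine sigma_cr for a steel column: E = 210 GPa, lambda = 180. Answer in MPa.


sigma_cr = pi^2 * E / lambda^2
= 9.8696 * 210000.0 / 180^2
= 9.8696 * 210000.0 / 32400
= 63.9697 MPa

63.9697 MPa


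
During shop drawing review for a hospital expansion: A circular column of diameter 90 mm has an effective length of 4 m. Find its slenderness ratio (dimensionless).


Radius of gyration r = d / 4 = 90 / 4 = 22.5 mm
L_eff = 4000.0 mm
Slenderness ratio = L / r = 4000.0 / 22.5 = 177.78 (dimensionless)

177.78 (dimensionless)


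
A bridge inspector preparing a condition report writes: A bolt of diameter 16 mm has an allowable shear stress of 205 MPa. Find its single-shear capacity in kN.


A = pi * d^2 / 4 = pi * 16^2 / 4 = 201.0619 mm^2
V = f_v * A / 1000 = 205 * 201.0619 / 1000
= 41.2177 kN

41.2177 kN


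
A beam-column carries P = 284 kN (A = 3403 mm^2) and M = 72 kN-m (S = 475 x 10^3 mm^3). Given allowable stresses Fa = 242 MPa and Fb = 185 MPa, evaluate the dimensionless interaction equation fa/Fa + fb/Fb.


f_a = P / A = 284000.0 / 3403 = 83.4558 MPa
f_b = M / S = 72000000.0 / 475000.0 = 151.5789 MPa
Ratio = f_a / Fa + f_b / Fb
= 83.4558 / 242 + 151.5789 / 185
= 1.1642 (dimensionless)

1.1642 (dimensionless)


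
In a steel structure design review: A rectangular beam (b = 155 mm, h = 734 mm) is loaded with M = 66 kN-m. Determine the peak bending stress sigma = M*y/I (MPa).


I = b * h^3 / 12 = 155 * 734^3 / 12 = 5107855843.33 mm^4
y = h / 2 = 734 / 2 = 367.0 mm
M = 66 kN-m = 66000000.0 N-mm
sigma = M * y / I = 66000000.0 * 367.0 / 5107855843.33
= 4.74 MPa

4.74 MPa


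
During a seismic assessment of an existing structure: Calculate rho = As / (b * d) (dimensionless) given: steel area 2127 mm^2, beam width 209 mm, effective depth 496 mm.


rho = As / (b * d)
= 2127 / (209 * 496)
= 2127 / 103664
= 0.020518 (dimensionless)

0.020518 (dimensionless)


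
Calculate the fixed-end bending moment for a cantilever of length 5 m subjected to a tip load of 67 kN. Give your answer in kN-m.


For a cantilever with a point load at the free end:
M_max = P * L = 67 * 5 = 335 kN-m

335 kN-m


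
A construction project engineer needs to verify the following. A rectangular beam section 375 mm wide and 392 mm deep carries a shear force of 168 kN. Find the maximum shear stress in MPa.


A = b * h = 375 * 392 = 147000 mm^2
V = 168 kN = 168000.0 N
tau_max = 1.5 * V / A = 1.5 * 168000.0 / 147000
= 1.7143 MPa

1.7143 MPa


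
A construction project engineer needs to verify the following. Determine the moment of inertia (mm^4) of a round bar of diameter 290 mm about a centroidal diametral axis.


r = d / 2 = 290 / 2 = 145.0 mm
I = pi * r^4 / 4 = pi * 145.0^4 / 4
= 347185749.0 mm^4

347185749.0 mm^4


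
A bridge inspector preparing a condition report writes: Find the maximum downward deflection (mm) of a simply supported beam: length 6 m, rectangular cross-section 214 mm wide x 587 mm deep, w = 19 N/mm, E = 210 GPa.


I = 214 * 587^3 / 12 = 3607005720.17 mm^4
L = 6000.0 mm, w = 19 N/mm, E = 210000.0 MPa
delta = 5 * w * L^4 / (384 * E * I)
= 5 * 19 * 6000.0^4 / (384 * 210000.0 * 3607005720.17)
= 0.4233 mm

0.4233 mm


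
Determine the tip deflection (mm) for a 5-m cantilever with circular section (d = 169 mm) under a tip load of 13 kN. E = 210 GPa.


I = pi * d^4 / 64 = pi * 169^4 / 64 = 40042088.13 mm^4
L = 5000.0 mm, P = 13000.0 N, E = 210000.0 MPa
delta = P * L^3 / (3 * E * I)
= 13000.0 * 5000.0^3 / (3 * 210000.0 * 40042088.13)
= 64.4163 mm

64.4163 mm


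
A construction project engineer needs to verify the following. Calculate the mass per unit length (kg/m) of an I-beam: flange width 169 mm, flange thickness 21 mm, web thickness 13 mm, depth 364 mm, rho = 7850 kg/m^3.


A_flanges = 2 * 169 * 21 = 7098 mm^2
A_web = (364 - 2 * 21) * 13 = 4186 mm^2
A_total = 7098 + 4186 = 11284 mm^2 = 0.011284 m^2
Weight = rho * A = 7850 * 0.011284 = 88.5794 kg/m

88.5794 kg/m


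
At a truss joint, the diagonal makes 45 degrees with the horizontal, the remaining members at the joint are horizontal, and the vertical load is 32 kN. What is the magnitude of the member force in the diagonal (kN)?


At the joint, only the diagonal has a vertical component, so vertical equilibrium gives:
F * sin(45) = 32
F = 32 / sin(45)
= 32 / 0.707107
= 45.25 kN

45.25 kN


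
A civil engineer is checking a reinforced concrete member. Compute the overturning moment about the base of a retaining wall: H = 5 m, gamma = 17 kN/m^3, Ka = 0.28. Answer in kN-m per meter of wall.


Pa = 0.5 * Ka * gamma * H^2
= 0.5 * 0.28 * 17 * 5^2
= 59.5 kN/m
Arm = H / 3 = 5 / 3 = 1.6667 m
Mo = Pa * arm = Pa * H / 3 = 59.5 * 5 / 3 = 99.1667 kN-m/m

99.1667 kN-m/m


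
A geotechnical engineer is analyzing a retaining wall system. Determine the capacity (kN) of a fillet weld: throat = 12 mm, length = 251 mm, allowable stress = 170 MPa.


Strength = throat * length * allowable stress
= 12 * 251 * 170 N
= 512040 N
= 512.04 kN

512.04 kN


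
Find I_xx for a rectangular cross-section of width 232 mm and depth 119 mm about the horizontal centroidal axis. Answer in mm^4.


I = b * h^3 / 12
= 232 * 119^3 / 12
= 232 * 1685159 / 12
= 32579740.67 mm^4

32579740.67 mm^4


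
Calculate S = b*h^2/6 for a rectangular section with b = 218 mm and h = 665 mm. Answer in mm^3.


S = b * h^2 / 6
= 218 * 665^2 / 6
= 218 * 442225 / 6
= 16067508.33 mm^3

16067508.33 mm^3


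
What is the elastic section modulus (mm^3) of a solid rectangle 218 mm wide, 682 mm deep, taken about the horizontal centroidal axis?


S = b * h^2 / 6
= 218 * 682^2 / 6
= 218 * 465124 / 6
= 16899505.33 mm^3

16899505.33 mm^3


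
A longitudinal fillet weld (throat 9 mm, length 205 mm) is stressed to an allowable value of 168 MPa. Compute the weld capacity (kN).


Strength = throat * length * allowable stress
= 9 * 205 * 168 N
= 309960 N
= 309.96 kN

309.96 kN


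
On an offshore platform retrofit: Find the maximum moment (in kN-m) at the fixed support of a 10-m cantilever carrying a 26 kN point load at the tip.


For a cantilever with a point load at the free end:
M_max = P * L = 26 * 10 = 260 kN-m

260 kN-m


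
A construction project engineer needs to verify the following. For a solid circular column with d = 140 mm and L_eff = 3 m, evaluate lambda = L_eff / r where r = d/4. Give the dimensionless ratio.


Radius of gyration r = d / 4 = 140 / 4 = 35.0 mm
L_eff = 3000.0 mm
Slenderness ratio = L / r = 3000.0 / 35.0 = 85.71 (dimensionless)

85.71 (dimensionless)


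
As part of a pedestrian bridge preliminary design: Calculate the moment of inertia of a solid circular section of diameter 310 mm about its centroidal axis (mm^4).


r = d / 2 = 310 / 2 = 155.0 mm
I = pi * r^4 / 4 = pi * 155.0^4 / 4
= 453332310.79 mm^4

453332310.79 mm^4


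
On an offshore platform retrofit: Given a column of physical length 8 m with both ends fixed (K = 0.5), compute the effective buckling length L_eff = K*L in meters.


L_eff = K * L
= 0.5 * 8
= 4.0 m

4.0 m


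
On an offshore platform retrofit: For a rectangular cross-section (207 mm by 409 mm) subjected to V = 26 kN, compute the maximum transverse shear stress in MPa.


A = b * h = 207 * 409 = 84663 mm^2
V = 26 kN = 26000.0 N
tau_max = 1.5 * V / A = 1.5 * 26000.0 / 84663
= 0.4606 MPa

0.4606 MPa


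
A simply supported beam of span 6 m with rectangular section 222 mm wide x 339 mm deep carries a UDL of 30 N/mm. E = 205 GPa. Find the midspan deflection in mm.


I = 222 * 339^3 / 12 = 720727051.5 mm^4
L = 6000.0 mm, w = 30 N/mm, E = 205000.0 MPa
delta = 5 * w * L^4 / (384 * E * I)
= 5 * 30 * 6000.0^4 / (384 * 205000.0 * 720727051.5)
= 3.4264 mm

3.4264 mm


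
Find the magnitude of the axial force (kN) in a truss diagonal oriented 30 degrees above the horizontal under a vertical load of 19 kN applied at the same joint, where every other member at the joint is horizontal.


At the joint, only the diagonal has a vertical component, so vertical equilibrium gives:
F * sin(30) = 19
F = 19 / sin(30)
= 19 / 0.5
= 38.0 kN

38.0 kN


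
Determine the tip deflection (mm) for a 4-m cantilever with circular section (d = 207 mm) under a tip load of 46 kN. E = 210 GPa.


I = pi * d^4 / 64 = pi * 207^4 / 64 = 90126245.71 mm^4
L = 4000.0 mm, P = 46000.0 N, E = 210000.0 MPa
delta = P * L^3 / (3 * E * I)
= 46000.0 * 4000.0^3 / (3 * 210000.0 * 90126245.71)
= 51.8497 mm

51.8497 mm


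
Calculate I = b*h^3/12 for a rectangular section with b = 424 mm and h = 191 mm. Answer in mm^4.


I = b * h^3 / 12
= 424 * 191^3 / 12
= 424 * 6967871 / 12
= 246198108.67 mm^4

246198108.67 mm^4


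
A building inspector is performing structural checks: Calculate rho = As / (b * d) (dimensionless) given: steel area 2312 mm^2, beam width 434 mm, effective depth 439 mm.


rho = As / (b * d)
= 2312 / (434 * 439)
= 2312 / 190526
= 0.012135 (dimensionless)

0.012135 (dimensionless)


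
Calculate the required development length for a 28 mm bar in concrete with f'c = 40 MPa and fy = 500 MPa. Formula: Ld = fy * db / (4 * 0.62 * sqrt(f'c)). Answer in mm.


Ld = (fy * db) / (4 * 0.62 * sqrt(f'c))
= (500 * 28) / (4 * 0.62 * sqrt(40))
= 14000 / 15.6849
= 892.58 mm

892.58 mm


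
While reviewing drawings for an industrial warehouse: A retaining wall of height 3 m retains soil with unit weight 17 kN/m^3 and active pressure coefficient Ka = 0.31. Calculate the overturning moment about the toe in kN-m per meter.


Pa = 0.5 * Ka * gamma * H^2
= 0.5 * 0.31 * 17 * 3^2
= 23.715 kN/m
Arm = H / 3 = 3 / 3 = 1.0 m
Mo = Pa * arm = Pa * H / 3 = 23.715 * 3 / 3 = 23.715 kN-m/m

23.715 kN-m/m


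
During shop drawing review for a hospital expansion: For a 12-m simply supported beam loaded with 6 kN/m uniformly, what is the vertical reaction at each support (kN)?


Total load = w * L = 6 * 12 = 72 kN
By symmetry, each reaction R = total / 2 = 72 / 2 = 36.0 kN

36.0 kN


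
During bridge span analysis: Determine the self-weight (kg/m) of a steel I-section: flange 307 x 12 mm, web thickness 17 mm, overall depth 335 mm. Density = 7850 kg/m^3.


A_flanges = 2 * 307 * 12 = 7368 mm^2
A_web = (335 - 2 * 12) * 17 = 5287 mm^2
A_total = 7368 + 5287 = 12655 mm^2 = 0.012655 m^2
Weight = rho * A = 7850 * 0.012655 = 99.3418 kg/m

99.3418 kg/m


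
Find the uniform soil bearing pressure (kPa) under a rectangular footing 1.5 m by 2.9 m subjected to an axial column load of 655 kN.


A = 1.5 * 2.9 = 4.35 m^2
q = P / A = 655 / 4.35
= 150.5747 kPa

150.5747 kPa


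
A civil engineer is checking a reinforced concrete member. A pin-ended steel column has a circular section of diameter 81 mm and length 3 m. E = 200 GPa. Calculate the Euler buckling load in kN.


I = pi * d^4 / 64 = 2113050.98 mm^4
L = 3000.0 mm
P_cr = pi^2 * E * I / L^2
= 9.8696 * 200000.0 * 2113050.98 / 3000.0^2
= 463443.94 N = 463.4439 kN

463.4439 kN


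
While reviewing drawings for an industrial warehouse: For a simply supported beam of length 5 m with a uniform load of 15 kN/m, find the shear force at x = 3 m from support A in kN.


R_A = w * L / 2 = 15 * 5 / 2 = 37.5 kN
V(x) = R_A - w * x = 37.5 - 15 * 3
= -7.5 kN

-7.5 kN


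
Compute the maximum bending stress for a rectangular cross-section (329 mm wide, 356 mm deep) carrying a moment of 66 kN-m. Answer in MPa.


I = b * h^3 / 12 = 329 * 356^3 / 12 = 1236985605.33 mm^4
y = h / 2 = 356 / 2 = 178.0 mm
M = 66 kN-m = 66000000.0 N-mm
sigma = M * y / I = 66000000.0 * 178.0 / 1236985605.33
= 9.5 MPa

9.5 MPa


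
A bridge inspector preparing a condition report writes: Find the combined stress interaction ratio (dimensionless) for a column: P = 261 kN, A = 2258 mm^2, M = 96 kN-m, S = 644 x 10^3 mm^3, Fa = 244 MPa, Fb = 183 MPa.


f_a = P / A = 261000.0 / 2258 = 115.589 MPa
f_b = M / S = 96000000.0 / 644000.0 = 149.0683 MPa
Ratio = f_a / Fa + f_b / Fb
= 115.589 / 244 + 149.0683 / 183
= 1.2883 (dimensionless)

1.2883 (dimensionless)


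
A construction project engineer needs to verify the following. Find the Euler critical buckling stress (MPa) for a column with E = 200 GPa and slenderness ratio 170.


sigma_cr = pi^2 * E / lambda^2
= 9.8696 * 200000.0 / 170^2
= 9.8696 * 200000.0 / 28900
= 68.3018 MPa

68.3018 MPa


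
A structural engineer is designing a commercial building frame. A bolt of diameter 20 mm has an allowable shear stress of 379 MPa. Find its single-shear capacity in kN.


A = pi * d^2 / 4 = pi * 20^2 / 4 = 314.1593 mm^2
V = f_v * A / 1000 = 379 * 314.1593 / 1000
= 119.0664 kN

119.0664 kN


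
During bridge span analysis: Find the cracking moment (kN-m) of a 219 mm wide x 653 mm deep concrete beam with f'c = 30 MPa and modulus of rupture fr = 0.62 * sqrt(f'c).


fr = 0.62 * sqrt(30) = 0.62 * 5.4772 = 3.3959 MPa
I = 219 * 653^3 / 12 = 5081622655.25 mm^4
y_t = 326.5 mm
M_cr = fr * I / y_t = 3.3959 * 5081622655.25 / 326.5 N-mm
= 52.8532 kN-m

52.8532 kN-m


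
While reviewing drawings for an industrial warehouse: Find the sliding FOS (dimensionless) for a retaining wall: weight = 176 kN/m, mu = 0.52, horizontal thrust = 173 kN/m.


Resisting force = mu * W = 0.52 * 176 = 91.52 kN/m
FOS = Resisting / Driving = 91.52 / 173
= 0.529 (dimensionless)

0.529 (dimensionless)


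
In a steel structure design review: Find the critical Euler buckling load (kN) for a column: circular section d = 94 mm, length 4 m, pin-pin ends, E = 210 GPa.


I = pi * d^4 / 64 = 3832492.5 mm^4
L = 4000.0 mm
P_cr = pi^2 * E * I / L^2
= 9.8696 * 210000.0 * 3832492.5 / 4000.0^2
= 496455.55 N = 496.4556 kN

496.4556 kN


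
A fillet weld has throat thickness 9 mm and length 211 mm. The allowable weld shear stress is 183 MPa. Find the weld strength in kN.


Strength = throat * length * allowable stress
= 9 * 211 * 183 N
= 347517 N
= 347.52 kN

347.52 kN


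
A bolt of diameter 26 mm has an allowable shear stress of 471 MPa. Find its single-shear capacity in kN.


A = pi * d^2 / 4 = pi * 26^2 / 4 = 530.9292 mm^2
V = f_v * A / 1000 = 471 * 530.9292 / 1000
= 250.0676 kN

250.0676 kN


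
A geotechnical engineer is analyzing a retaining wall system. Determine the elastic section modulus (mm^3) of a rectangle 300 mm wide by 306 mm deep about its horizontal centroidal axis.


S = b * h^2 / 6
= 300 * 306^2 / 6
= 300 * 93636 / 6
= 4681800.0 mm^3

4681800.0 mm^3


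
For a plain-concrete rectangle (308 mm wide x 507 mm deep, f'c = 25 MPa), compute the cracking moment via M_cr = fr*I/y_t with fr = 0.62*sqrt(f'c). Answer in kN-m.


fr = 0.62 * sqrt(25) = 0.62 * 5.0 = 3.1 MPa
I = 308 * 507^3 / 12 = 3344978637.0 mm^4
y_t = 253.5 mm
M_cr = fr * I / y_t = 3.1 * 3344978637.0 / 253.5 N-mm
= 40.9051 kN-m

40.9051 kN-m


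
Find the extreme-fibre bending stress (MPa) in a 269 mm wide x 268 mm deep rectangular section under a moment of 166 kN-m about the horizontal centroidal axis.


I = b * h^3 / 12 = 269 * 268^3 / 12 = 431494650.67 mm^4
y = h / 2 = 268 / 2 = 134.0 mm
M = 166 kN-m = 166000000.0 N-mm
sigma = M * y / I = 166000000.0 * 134.0 / 431494650.67
= 51.55 MPa

51.55 MPa


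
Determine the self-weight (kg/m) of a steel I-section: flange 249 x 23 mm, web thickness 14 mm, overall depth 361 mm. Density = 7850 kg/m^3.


A_flanges = 2 * 249 * 23 = 11454 mm^2
A_web = (361 - 2 * 23) * 14 = 4410 mm^2
A_total = 11454 + 4410 = 15864 mm^2 = 0.015864 m^2
Weight = rho * A = 7850 * 0.015864 = 124.5324 kg/m

124.5324 kg/m


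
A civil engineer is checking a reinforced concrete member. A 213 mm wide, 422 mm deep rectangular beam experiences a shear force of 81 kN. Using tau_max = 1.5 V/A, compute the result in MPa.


A = b * h = 213 * 422 = 89886 mm^2
V = 81 kN = 81000.0 N
tau_max = 1.5 * V / A = 1.5 * 81000.0 / 89886
= 1.3517 MPa

1.3517 MPa


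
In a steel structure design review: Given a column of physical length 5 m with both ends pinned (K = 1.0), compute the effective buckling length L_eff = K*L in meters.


L_eff = K * L
= 1.0 * 5
= 5.0 m

5.0 m


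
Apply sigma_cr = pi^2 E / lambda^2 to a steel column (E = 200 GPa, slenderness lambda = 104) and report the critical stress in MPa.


sigma_cr = pi^2 * E / lambda^2
= 9.8696 * 200000.0 / 104^2
= 9.8696 * 200000.0 / 10816
= 182.5001 MPa

182.5001 MPa


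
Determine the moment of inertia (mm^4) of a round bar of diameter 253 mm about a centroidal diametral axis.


r = d / 2 = 253 / 2 = 126.5 mm
I = pi * r^4 / 4 = pi * 126.5^4 / 4
= 201118482.47 mm^4

201118482.47 mm^4


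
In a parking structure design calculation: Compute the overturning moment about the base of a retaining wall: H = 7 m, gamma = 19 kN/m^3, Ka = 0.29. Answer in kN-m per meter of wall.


Pa = 0.5 * Ka * gamma * H^2
= 0.5 * 0.29 * 19 * 7^2
= 134.995 kN/m
Arm = H / 3 = 7 / 3 = 2.3333 m
Mo = Pa * arm = Pa * H / 3 = 134.995 * 7 / 3 = 314.9883 kN-m/m

314.9883 kN-m/m


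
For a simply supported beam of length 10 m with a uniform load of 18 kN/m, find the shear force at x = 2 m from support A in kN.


R_A = w * L / 2 = 18 * 10 / 2 = 90.0 kN
V(x) = R_A - w * x = 90.0 - 18 * 2
= 54.0 kN

54.0 kN


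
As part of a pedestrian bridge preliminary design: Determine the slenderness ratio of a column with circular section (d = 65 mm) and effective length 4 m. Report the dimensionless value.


Radius of gyration r = d / 4 = 65 / 4 = 16.25 mm
L_eff = 4000.0 mm
Slenderness ratio = L / r = 4000.0 / 16.25 = 246.15 (dimensionless)

246.15 (dimensionless)


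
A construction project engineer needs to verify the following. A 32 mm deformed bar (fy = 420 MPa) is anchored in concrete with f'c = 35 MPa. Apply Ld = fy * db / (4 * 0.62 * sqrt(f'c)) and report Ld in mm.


Ld = (fy * db) / (4 * 0.62 * sqrt(f'c))
= (420 * 32) / (4 * 0.62 * sqrt(35))
= 13440 / 14.6719
= 916.04 mm

916.04 mm


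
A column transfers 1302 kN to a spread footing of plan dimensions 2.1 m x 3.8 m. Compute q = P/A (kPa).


A = 2.1 * 3.8 = 7.98 m^2
q = P / A = 1302 / 7.98
= 163.1579 kPa

163.1579 kPa


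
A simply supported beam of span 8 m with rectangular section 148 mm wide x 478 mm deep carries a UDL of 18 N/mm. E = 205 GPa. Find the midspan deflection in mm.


I = 148 * 478^3 / 12 = 1346989341.33 mm^4
L = 8000.0 mm, w = 18 N/mm, E = 205000.0 MPa
delta = 5 * w * L^4 / (384 * E * I)
= 5 * 18 * 8000.0^4 / (384 * 205000.0 * 1346989341.33)
= 3.4766 mm

3.4766 mm


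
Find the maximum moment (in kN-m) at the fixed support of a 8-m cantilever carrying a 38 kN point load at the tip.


For a cantilever with a point load at the free end:
M_max = P * L = 38 * 8 = 304 kN-m

304 kN-m


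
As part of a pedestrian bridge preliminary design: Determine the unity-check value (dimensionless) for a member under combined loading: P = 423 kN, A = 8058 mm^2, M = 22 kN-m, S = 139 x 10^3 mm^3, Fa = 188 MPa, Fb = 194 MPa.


f_a = P / A = 423000.0 / 8058 = 52.4944 MPa
f_b = M / S = 22000000.0 / 139000.0 = 158.2734 MPa
Ratio = f_a / Fa + f_b / Fb
= 52.4944 / 188 + 158.2734 / 194
= 1.0951 (dimensionless)

1.0951 (dimensionless)


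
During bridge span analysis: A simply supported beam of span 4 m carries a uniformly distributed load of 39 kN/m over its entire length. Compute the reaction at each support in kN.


Total load = w * L = 39 * 4 = 156 kN
By symmetry, each reaction R = total / 2 = 156 / 2 = 78.0 kN

78.0 kN


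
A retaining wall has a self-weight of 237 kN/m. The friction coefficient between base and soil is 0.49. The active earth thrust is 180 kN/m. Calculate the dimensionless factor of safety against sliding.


Resisting force = mu * W = 0.49 * 237 = 116.13 kN/m
FOS = Resisting / Driving = 116.13 / 180
= 0.6452 (dimensionless)

0.6452 (dimensionless)


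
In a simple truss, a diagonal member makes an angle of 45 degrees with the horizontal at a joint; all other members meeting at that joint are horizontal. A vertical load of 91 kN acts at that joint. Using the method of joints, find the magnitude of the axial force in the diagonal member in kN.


At the joint, only the diagonal has a vertical component, so vertical equilibrium gives:
F * sin(45) = 91
F = 91 / sin(45)
= 91 / 0.707107
= 128.69 kN

128.69 kN


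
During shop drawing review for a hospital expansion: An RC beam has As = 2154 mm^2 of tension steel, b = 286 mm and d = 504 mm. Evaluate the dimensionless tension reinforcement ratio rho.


rho = As / (b * d)
= 2154 / (286 * 504)
= 2154 / 144144
= 0.014943 (dimensionless)

0.014943 (dimensionless)


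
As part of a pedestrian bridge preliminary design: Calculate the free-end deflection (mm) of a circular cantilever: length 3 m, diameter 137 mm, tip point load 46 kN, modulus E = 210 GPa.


I = pi * d^4 / 64 = pi * 137^4 / 64 = 17292276.35 mm^4
L = 3000.0 mm, P = 46000.0 N, E = 210000.0 MPa
delta = P * L^3 / (3 * E * I)
= 46000.0 * 3000.0^3 / (3 * 210000.0 * 17292276.35)
= 114.0063 mm

114.0063 mm


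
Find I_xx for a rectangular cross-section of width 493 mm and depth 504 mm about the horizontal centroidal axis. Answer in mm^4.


I = b * h^3 / 12
= 493 * 504^3 / 12
= 493 * 128024064 / 12
= 5259655296.0 mm^4

5259655296.0 mm^4


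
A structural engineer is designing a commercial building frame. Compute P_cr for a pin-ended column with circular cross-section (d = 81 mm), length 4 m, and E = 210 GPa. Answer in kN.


I = pi * d^4 / 64 = 2113050.98 mm^4
L = 4000.0 mm
P_cr = pi^2 * E * I / L^2
= 9.8696 * 210000.0 * 2113050.98 / 4000.0^2
= 273721.58 N = 273.7216 kN

273.7216 kN


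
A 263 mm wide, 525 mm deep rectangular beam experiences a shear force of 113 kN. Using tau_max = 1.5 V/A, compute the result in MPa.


A = b * h = 263 * 525 = 138075 mm^2
V = 113 kN = 113000.0 N
tau_max = 1.5 * V / A = 1.5 * 113000.0 / 138075
= 1.2276 MPa

1.2276 MPa


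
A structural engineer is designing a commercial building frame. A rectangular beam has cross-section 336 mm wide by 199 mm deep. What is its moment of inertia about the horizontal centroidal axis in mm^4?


I = b * h^3 / 12
= 336 * 199^3 / 12
= 336 * 7880599 / 12
= 220656772.0 mm^4

220656772.0 mm^4


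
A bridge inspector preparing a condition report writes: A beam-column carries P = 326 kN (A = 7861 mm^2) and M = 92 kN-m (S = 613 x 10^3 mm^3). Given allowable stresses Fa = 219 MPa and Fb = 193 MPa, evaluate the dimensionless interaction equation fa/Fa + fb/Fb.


f_a = P / A = 326000.0 / 7861 = 41.4706 MPa
f_b = M / S = 92000000.0 / 613000.0 = 150.0816 MPa
Ratio = f_a / Fa + f_b / Fb
= 41.4706 / 219 + 150.0816 / 193
= 0.967 (dimensionless)

0.967 (dimensionless)


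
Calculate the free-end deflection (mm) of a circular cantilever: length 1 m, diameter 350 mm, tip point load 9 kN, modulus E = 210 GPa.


I = pi * d^4 / 64 = pi * 350^4 / 64 = 736617574.34 mm^4
L = 1000.0 mm, P = 9000.0 N, E = 210000.0 MPa
delta = P * L^3 / (3 * E * I)
= 9000.0 * 1000.0^3 / (3 * 210000.0 * 736617574.34)
= 0.0194 mm

0.0194 mm


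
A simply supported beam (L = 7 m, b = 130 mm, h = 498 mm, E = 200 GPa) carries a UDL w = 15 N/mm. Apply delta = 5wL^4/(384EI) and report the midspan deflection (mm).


I = 130 * 498^3 / 12 = 1337981580.0 mm^4
L = 7000.0 mm, w = 15 N/mm, E = 200000.0 MPa
delta = 5 * w * L^4 / (384 * E * I)
= 5 * 15 * 7000.0^4 / (384 * 200000.0 * 1337981580.0)
= 1.7524 mm

1.7524 mm


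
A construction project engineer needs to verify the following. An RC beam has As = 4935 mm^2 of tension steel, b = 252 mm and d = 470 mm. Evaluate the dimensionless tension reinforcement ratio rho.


rho = As / (b * d)
= 4935 / (252 * 470)
= 4935 / 118440
= 0.041667 (dimensionless)

0.041667 (dimensionless)


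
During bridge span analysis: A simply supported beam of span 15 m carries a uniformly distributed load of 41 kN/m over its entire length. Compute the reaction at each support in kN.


Total load = w * L = 41 * 15 = 615 kN
By symmetry, each reaction R = total / 2 = 615 / 2 = 307.5 kN

307.5 kN


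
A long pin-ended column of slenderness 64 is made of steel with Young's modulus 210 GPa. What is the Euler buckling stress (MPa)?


sigma_cr = pi^2 * E / lambda^2
= 9.8696 * 210000.0 / 64^2
= 9.8696 * 210000.0 / 4096
= 506.01 MPa

506.01 MPa


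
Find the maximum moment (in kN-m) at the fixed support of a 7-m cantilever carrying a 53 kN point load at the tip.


For a cantilever with a point load at the free end:
M_max = P * L = 53 * 7 = 371 kN-m

371 kN-m


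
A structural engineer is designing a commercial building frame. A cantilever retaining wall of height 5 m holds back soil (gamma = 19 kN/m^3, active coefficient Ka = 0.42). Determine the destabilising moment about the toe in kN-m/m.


Pa = 0.5 * Ka * gamma * H^2
= 0.5 * 0.42 * 19 * 5^2
= 99.75 kN/m
Arm = H / 3 = 5 / 3 = 1.6667 m
Mo = Pa * arm = Pa * H / 3 = 99.75 * 5 / 3 = 166.25 kN-m/m

166.25 kN-m/m


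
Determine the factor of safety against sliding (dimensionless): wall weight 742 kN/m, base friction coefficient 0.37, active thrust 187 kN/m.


Resisting force = mu * W = 0.37 * 742 = 274.54 kN/m
FOS = Resisting / Driving = 274.54 / 187
= 1.4681 (dimensionless)

1.4681 (dimensionless)


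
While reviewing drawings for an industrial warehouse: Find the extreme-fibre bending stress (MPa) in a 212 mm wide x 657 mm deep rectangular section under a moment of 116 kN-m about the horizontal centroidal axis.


I = b * h^3 / 12 = 212 * 657^3 / 12 = 5010149943.0 mm^4
y = h / 2 = 657 / 2 = 328.5 mm
M = 116 kN-m = 116000000.0 N-mm
sigma = M * y / I = 116000000.0 * 328.5 / 5010149943.0
= 7.61 MPa

7.61 MPa


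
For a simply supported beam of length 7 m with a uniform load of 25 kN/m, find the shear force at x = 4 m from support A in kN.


R_A = w * L / 2 = 25 * 7 / 2 = 87.5 kN
V(x) = R_A - w * x = 87.5 - 25 * 4
= -12.5 kN

-12.5 kN


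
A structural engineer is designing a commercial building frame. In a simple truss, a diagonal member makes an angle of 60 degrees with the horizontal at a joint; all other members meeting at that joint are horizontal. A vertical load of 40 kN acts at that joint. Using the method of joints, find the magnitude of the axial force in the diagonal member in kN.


At the joint, only the diagonal has a vertical component, so vertical equilibrium gives:
F * sin(60) = 40
F = 40 / sin(60)
= 40 / 0.866025
= 46.19 kN

46.19 kN


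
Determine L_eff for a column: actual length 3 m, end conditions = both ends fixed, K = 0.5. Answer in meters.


L_eff = K * L
= 0.5 * 3
= 1.5 m

1.5 m


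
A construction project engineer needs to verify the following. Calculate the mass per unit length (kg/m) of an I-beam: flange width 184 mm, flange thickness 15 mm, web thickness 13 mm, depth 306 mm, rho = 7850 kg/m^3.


A_flanges = 2 * 184 * 15 = 5520 mm^2
A_web = (306 - 2 * 15) * 13 = 3588 mm^2
A_total = 5520 + 3588 = 9108 mm^2 = 0.009108 m^2
Weight = rho * A = 7850 * 0.009108 = 71.4978 kg/m

71.4978 kg/m


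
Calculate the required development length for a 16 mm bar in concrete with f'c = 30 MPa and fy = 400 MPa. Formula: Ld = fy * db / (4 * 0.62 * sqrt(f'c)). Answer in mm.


Ld = (fy * db) / (4 * 0.62 * sqrt(f'c))
= (400 * 16) / (4 * 0.62 * sqrt(30))
= 6400 / 13.5835
= 471.16 mm

471.16 mm


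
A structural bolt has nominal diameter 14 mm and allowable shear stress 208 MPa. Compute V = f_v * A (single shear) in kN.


A = pi * d^2 / 4 = pi * 14^2 / 4 = 153.938 mm^2
V = f_v * A / 1000 = 208 * 153.938 / 1000
= 32.0191 kN

32.0191 kN


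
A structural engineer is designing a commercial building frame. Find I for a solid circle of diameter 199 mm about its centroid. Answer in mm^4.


r = d / 2 = 199 / 2 = 99.5 mm
I = pi * r^4 / 4 = pi * 99.5^4 / 4
= 76980761.76 mm^4

76980761.76 mm^4


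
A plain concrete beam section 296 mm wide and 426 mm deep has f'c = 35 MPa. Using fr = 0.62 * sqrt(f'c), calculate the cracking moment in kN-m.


fr = 0.62 * sqrt(35) = 0.62 * 5.9161 = 3.668 MPa
I = 296 * 426^3 / 12 = 1906949808.0 mm^4
y_t = 213.0 mm
M_cr = fr * I / y_t = 3.668 * 1906949808.0 / 213.0 N-mm
= 32.8387 kN-m

32.8387 kN-m


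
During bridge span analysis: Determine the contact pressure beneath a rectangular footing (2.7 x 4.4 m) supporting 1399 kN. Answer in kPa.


A = 2.7 * 4.4 = 11.88 m^2
q = P / A = 1399 / 11.88
= 117.7609 kPa

117.7609 kPa


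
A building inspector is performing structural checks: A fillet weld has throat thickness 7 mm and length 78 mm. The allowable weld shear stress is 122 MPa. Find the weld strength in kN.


Strength = throat * length * allowable stress
= 7 * 78 * 122 N
= 66612 N
= 66.61 kN

66.61 kN


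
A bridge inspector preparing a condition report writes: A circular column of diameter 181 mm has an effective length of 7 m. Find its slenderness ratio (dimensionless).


Radius of gyration r = d / 4 = 181 / 4 = 45.25 mm
L_eff = 7000.0 mm
Slenderness ratio = L / r = 7000.0 / 45.25 = 154.7 (dimensionless)

154.7 (dimensionless)


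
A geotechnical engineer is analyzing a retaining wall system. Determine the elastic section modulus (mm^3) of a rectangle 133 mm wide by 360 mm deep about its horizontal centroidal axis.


S = b * h^2 / 6
= 133 * 360^2 / 6
= 133 * 129600 / 6
= 2872800.0 mm^3

2872800.0 mm^3


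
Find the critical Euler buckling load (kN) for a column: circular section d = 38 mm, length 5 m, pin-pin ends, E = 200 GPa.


I = pi * d^4 / 64 = 102353.87 mm^4
L = 5000.0 mm
P_cr = pi^2 * E * I / L^2
= 9.8696 * 200000.0 * 102353.87 / 5000.0^2
= 8081.54 N = 8.0815 kN

8.0815 kN


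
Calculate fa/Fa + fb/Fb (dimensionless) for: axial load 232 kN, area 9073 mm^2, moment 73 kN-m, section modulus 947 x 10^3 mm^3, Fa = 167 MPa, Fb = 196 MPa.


f_a = P / A = 232000.0 / 9073 = 25.5704 MPa
f_b = M / S = 73000000.0 / 947000.0 = 77.0855 MPa
Ratio = f_a / Fa + f_b / Fb
= 25.5704 / 167 + 77.0855 / 196
= 0.5464 (dimensionless)

0.5464 (dimensionless)


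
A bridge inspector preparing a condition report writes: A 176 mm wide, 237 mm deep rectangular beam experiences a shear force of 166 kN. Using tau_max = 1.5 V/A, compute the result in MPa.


A = b * h = 176 * 237 = 41712 mm^2
V = 166 kN = 166000.0 N
tau_max = 1.5 * V / A = 1.5 * 166000.0 / 41712
= 5.9695 MPa

5.9695 MPa


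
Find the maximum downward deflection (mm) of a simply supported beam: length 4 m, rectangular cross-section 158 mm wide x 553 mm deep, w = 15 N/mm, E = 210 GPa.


I = 158 * 553^3 / 12 = 2226646297.17 mm^4
L = 4000.0 mm, w = 15 N/mm, E = 210000.0 MPa
delta = 5 * w * L^4 / (384 * E * I)
= 5 * 15 * 4000.0^4 / (384 * 210000.0 * 2226646297.17)
= 0.1069 mm

0.1069 mm


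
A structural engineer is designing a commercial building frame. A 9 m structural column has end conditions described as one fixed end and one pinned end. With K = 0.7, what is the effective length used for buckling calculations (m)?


L_eff = K * L
= 0.7 * 9
= 6.3 m

6.3 m


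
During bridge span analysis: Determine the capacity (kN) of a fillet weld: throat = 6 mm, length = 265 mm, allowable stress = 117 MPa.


Strength = throat * length * allowable stress
= 6 * 265 * 117 N
= 186030 N
= 186.03 kN

186.03 kN


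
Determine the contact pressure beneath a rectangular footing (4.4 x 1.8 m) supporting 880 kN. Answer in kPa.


A = 4.4 * 1.8 = 7.92 m^2
q = P / A = 880 / 7.92
= 111.1111 kPa

111.1111 kPa


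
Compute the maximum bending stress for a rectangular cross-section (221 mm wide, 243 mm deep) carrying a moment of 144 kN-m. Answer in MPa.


I = b * h^3 / 12 = 221 * 243^3 / 12 = 264259037.25 mm^4
y = h / 2 = 243 / 2 = 121.5 mm
M = 144 kN-m = 144000000.0 N-mm
sigma = M * y / I = 144000000.0 * 121.5 / 264259037.25
= 66.21 MPa

66.21 MPa


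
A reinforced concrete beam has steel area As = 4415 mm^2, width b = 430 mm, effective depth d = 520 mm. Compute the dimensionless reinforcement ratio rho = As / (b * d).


rho = As / (b * d)
= 4415 / (430 * 520)
= 4415 / 223600
= 0.019745 (dimensionless)

0.019745 (dimensionless)


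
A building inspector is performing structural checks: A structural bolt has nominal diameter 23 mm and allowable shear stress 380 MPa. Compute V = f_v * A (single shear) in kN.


A = pi * d^2 / 4 = pi * 23^2 / 4 = 415.4756 mm^2
V = f_v * A / 1000 = 380 * 415.4756 / 1000
= 157.8807 kN

157.8807 kN


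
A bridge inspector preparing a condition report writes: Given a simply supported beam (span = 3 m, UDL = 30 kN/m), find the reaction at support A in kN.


Total load = w * L = 30 * 3 = 90 kN
By symmetry, each reaction R = total / 2 = 90 / 2 = 45.0 kN

45.0 kN


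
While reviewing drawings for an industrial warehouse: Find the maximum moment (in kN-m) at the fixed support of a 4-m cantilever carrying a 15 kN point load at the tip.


For a cantilever with a point load at the free end:
M_max = P * L = 15 * 4 = 60 kN-m

60 kN-m


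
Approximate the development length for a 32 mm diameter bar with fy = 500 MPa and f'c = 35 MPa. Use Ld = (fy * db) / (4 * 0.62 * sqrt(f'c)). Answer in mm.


Ld = (fy * db) / (4 * 0.62 * sqrt(f'c))
= (500 * 32) / (4 * 0.62 * sqrt(35))
= 16000 / 14.6719
= 1090.52 mm

1090.52 mm


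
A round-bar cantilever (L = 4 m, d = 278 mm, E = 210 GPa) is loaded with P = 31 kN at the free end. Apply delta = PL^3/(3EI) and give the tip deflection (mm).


I = pi * d^4 / 64 = pi * 278^4 / 64 = 293189952.0 mm^4
L = 4000.0 mm, P = 31000.0 N, E = 210000.0 MPa
delta = P * L^3 / (3 * E * I)
= 31000.0 * 4000.0^3 / (3 * 210000.0 * 293189952.0)
= 10.7412 mm

10.7412 mm


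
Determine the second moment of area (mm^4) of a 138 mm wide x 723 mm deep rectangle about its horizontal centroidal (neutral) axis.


I = b * h^3 / 12
= 138 * 723^3 / 12
= 138 * 377933067 / 12
= 4346230270.5 mm^4

4346230270.5 mm^4


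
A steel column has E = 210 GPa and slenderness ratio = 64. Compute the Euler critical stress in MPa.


sigma_cr = pi^2 * E / lambda^2
= 9.8696 * 210000.0 / 64^2
= 9.8696 * 210000.0 / 4096
= 506.01 MPa

506.01 MPa


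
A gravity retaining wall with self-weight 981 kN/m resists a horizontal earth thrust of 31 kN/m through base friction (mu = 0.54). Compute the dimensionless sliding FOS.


Resisting force = mu * W = 0.54 * 981 = 529.74 kN/m
FOS = Resisting / Driving = 529.74 / 31
= 17.0884 (dimensionless)

17.0884 (dimensionless)


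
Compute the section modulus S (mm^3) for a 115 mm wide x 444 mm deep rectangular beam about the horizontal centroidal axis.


S = b * h^2 / 6
= 115 * 444^2 / 6
= 115 * 197136 / 6
= 3778440.0 mm^3

3778440.0 mm^3


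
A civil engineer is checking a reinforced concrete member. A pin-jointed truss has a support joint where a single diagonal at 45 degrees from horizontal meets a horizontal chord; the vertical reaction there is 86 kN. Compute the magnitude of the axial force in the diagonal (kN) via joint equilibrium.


At the joint, only the diagonal has a vertical component, so vertical equilibrium gives:
F * sin(45) = 86
F = 86 / sin(45)
= 86 / 0.707107
= 121.62 kN

121.62 kN


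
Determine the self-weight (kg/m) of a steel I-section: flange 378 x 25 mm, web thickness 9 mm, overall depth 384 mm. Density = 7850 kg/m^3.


A_flanges = 2 * 378 * 25 = 18900 mm^2
A_web = (384 - 2 * 25) * 9 = 3006 mm^2
A_total = 18900 + 3006 = 21906 mm^2 = 0.021906 m^2
Weight = rho * A = 7850 * 0.021906 = 171.9621 kg/m

171.9621 kg/m


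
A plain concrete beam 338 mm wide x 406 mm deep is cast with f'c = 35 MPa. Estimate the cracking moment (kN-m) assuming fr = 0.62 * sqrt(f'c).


fr = 0.62 * sqrt(35) = 0.62 * 5.9161 = 3.668 MPa
I = 338 * 406^3 / 12 = 1885009550.67 mm^4
y_t = 203.0 mm
M_cr = fr * I / y_t = 3.668 * 1885009550.67 / 203.0 N-mm
= 34.0599 kN-m

34.0599 kN-m


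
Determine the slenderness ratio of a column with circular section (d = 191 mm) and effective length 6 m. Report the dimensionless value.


Radius of gyration r = d / 4 = 191 / 4 = 47.75 mm
L_eff = 6000.0 mm
Slenderness ratio = L / r = 6000.0 / 47.75 = 125.65 (dimensionless)

125.65 (dimensionless)


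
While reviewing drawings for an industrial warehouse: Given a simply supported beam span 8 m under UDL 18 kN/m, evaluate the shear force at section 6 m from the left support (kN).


R_A = w * L / 2 = 18 * 8 / 2 = 72.0 kN
V(x) = R_A - w * x = 72.0 - 18 * 6
= -36.0 kN

-36.0 kN


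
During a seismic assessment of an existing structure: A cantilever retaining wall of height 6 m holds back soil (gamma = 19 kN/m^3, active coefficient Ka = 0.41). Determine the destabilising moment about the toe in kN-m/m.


Pa = 0.5 * Ka * gamma * H^2
= 0.5 * 0.41 * 19 * 6^2
= 140.22 kN/m
Arm = H / 3 = 6 / 3 = 2.0 m
Mo = Pa * arm = Pa * H / 3 = 140.22 * 6 / 3 = 280.44 kN-m/m

280.44 kN-m/m


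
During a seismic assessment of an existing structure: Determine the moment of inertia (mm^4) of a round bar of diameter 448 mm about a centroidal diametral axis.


r = d / 2 = 448 / 2 = 224.0 mm
I = pi * r^4 / 4 = pi * 224.0^4 / 4
= 1977342744.66 mm^4

1977342744.66 mm^4
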